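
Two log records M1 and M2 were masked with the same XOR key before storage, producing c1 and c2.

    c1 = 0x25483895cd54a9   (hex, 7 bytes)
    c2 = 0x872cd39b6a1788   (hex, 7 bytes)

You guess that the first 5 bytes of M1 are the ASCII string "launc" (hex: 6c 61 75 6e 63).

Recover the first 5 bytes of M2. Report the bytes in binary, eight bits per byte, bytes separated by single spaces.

First, c1 ⊕ c2 = (M1 ⊕ K) ⊕ (M2 ⊕ K) = M1 ⊕ M2, so the key drops out. Then M2 = (M1 ⊕ M2) ⊕ M1 over the first 5 bytes.
byte 0: (25 xor 87) xor 6c = a2 xor 6c = ce
byte 1: (48 xor 2c) xor 61 = 64 xor 61 = 05
byte 2: (38 xor d3) xor 75 = eb xor 75 = 9e
byte 3: (95 xor 9b) xor 6e = 0e xor 6e = 60
byte 4: (cd xor 6a) xor 63 = a7 xor 63 = c4

11001110 00000101 10011110 01100000 11000100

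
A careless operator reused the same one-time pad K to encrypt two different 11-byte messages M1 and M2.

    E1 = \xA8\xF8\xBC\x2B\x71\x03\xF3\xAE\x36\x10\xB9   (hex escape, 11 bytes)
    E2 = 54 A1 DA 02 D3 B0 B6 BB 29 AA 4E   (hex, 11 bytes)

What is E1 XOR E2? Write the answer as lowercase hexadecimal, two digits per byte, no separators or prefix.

E1 ⊕ E2 = (M1 ⊕ K) ⊕ (M2 ⊕ K) = M1 ⊕ M2 — the shared key cancels under XOR.
a8 ⊕ 54 = fc
f8 ⊕ a1 = 59
bc ⊕ da = 66
2b ⊕ 02 = 29
71 ⊕ d3 = a2
03 ⊕ b0 = b3
f3 ⊕ b6 = 45
ae ⊕ bb = 15
36 ⊕ 29 = 1f
10 ⊕ aa = ba
b9 ⊕ 4e = f7

fc596629a2b345151fbaf7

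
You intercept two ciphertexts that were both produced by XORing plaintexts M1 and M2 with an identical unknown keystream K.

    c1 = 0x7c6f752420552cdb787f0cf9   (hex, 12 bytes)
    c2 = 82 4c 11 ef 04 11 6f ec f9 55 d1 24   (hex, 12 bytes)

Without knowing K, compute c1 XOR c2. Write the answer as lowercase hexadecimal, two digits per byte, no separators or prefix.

fe2364cb24444337812adddd

c1 ⊕ c2 = (M1 ⊕ K) ⊕ (M2 ⊕ K) = M1 ⊕ M2 — the shared key cancels under XOR.
7c ⊕ 82 = fe
6f ⊕ 4c = 23
75 ⊕ 11 = 64
24 ⊕ ef = cb
20 ⊕ 04 = 24
55 ⊕ 11 = 44
2c ⊕ 6f = 43
db ⊕ ec = 37
78 ⊕ f9 = 81
7f ⊕ 55 = 2a
0c ⊕ d1 = dd
f9 ⊕ 24 = dd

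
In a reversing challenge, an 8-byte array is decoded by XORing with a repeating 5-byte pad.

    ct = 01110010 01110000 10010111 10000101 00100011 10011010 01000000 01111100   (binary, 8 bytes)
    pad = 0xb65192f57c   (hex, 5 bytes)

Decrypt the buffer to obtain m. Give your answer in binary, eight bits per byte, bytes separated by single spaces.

The 5-byte key repeats, so the effective keystream is b6 51 92 f5 7c b6 51 92.
byte 0: 72 xor b6 = c4
byte 1: 70 xor 51 = 21
byte 2: 97 xor 92 = 05
byte 3: 85 xor f5 = 70
byte 4: 23 xor 7c = 5f
byte 5: 9a xor b6 = 2c
byte 6: 40 xor 51 = 11
byte 7: 7c xor 92 = ee

11000100 00100001 00000101 01110000 01011111 00101100 00010001 11101110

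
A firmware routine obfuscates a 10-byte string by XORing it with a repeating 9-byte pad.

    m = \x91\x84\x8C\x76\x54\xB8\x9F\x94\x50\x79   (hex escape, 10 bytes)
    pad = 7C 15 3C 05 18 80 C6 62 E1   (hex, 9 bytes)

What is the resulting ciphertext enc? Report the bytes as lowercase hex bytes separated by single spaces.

ed 91 b0 73 4c 38 59 f6 b1 05

The 9-byte key repeats, so the effective keystream is 7c 15 3c 05 18 80 c6 62 e1 7c.
byte 0: 10010001 ⊕ 01111100 = 11101101
byte 1: 10000100 ⊕ 00010101 = 10010001
byte 2: 10001100 ⊕ 00111100 = 10110000
byte 3: 01110110 ⊕ 00000101 = 01110011
byte 4: 01010100 ⊕ 00011000 = 01001100
byte 5: 10111000 ⊕ 10000000 = 00111000
byte 6: 10011111 ⊕ 11000110 = 01011001
byte 7: 10010100 ⊕ 01100010 = 11110110
byte 8: 01010000 ⊕ 11100001 = 10110001
byte 9: 01111001 ⊕ 01111100 = 00000101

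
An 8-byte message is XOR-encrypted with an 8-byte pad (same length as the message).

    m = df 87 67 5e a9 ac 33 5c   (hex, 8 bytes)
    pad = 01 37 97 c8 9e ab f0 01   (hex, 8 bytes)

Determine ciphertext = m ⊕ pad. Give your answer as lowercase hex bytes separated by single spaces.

XOR is its own inverse, so applying the key byte-wise gives the result directly.
byte 0: 11011111 xor 00000001 = 11011110
byte 1: 10000111 xor 00110111 = 10110000
byte 2: 01100111 xor 10010111 = 11110000
byte 3: 01011110 xor 11001000 = 10010110
byte 4: 10101001 xor 10011110 = 00110111
byte 5: 10101100 xor 10101011 = 00000111
byte 6: 00110011 xor 11110000 = 11000011
byte 7: 01011100 xor 00000001 = 01011101

de b0 f0 96 37 07 c3 5d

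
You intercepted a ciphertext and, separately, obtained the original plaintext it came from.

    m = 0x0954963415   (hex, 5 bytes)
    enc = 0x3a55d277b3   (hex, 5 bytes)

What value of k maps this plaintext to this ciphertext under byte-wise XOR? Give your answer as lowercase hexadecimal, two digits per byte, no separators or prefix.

33014443a6

Since enc = m ⊕ k, XORing both sides with m gives k = m ⊕ enc.
byte 0: 00001001 ⊕ 00111010 = 00110011
byte 1: 01010100 ⊕ 01010101 = 00000001
byte 2: 10010110 ⊕ 11010010 = 01000100
byte 3: 00110100 ⊕ 01110111 = 01000011
byte 4: 00010101 ⊕ 10110011 = 10100110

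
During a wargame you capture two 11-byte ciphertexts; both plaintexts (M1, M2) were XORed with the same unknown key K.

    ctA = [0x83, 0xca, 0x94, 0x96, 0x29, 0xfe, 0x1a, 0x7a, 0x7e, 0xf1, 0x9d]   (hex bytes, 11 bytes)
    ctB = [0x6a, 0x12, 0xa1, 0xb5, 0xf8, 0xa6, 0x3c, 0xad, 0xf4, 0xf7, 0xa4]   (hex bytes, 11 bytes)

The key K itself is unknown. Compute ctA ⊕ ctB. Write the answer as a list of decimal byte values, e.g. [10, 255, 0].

[233, 216, 53, 35, 209, 88, 38, 215, 138, 6, 57]

ctA ⊕ ctB = (M1 ⊕ K) ⊕ (M2 ⊕ K) = M1 ⊕ M2 — the shared key cancels under XOR.
131 ^ 106 = 233
202 ^  18 = 216
148 ^ 161 =  53
150 ^ 181 =  35
 41 ^ 248 = 209
254 ^ 166 =  88
 26 ^  60 =  38
122 ^ 173 = 215
126 ^ 244 = 138
241 ^ 247 =   6
157 ^ 164 =  57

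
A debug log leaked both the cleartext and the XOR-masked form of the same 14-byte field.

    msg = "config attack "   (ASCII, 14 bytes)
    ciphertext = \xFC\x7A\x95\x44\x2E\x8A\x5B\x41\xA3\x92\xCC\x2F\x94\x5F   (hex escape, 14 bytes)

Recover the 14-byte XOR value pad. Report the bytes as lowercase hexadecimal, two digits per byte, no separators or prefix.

Since ciphertext = msg ⊕ pad, XORing both sides with msg gives pad = msg ⊕ ciphertext.
byte 0: 63 ^ fc = 9f
byte 1: 6f ^ 7a = 15
byte 2: 6e ^ 95 = fb
byte 3: 66 ^ 44 = 22
byte 4: 69 ^ 2e = 47
byte 5: 67 ^ 8a = ed
byte 6: 20 ^ 5b = 7b
byte 7: 61 ^ 41 = 20
byte 8: 74 ^ a3 = d7
byte 9: 74 ^ 92 = e6
byte 10: 61 ^ cc = ad
byte 11: 63 ^ 2f = 4c
byte 12: 6b ^ 94 = ff
byte 13: 20 ^ 5f = 7f

9f15fb2247ed7b20d7e6ad4cff7f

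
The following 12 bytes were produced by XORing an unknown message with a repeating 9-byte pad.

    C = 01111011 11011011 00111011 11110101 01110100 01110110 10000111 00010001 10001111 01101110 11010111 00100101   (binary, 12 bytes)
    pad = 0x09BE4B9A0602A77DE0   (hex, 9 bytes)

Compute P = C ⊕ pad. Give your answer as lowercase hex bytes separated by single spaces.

72 65 70 6f 72 74 20 6c 6f 67 69 6e

The 9-byte key repeats, so the effective keystream is 09 be 4b 9a 06 02 a7 7d e0 09 be 4b.
byte 0: 7b xor 09 = 72
byte 1: db xor be = 65
byte 2: 3b xor 4b = 70
byte 3: f5 xor 9a = 6f
byte 4: 74 xor 06 = 72
byte 5: 76 xor 02 = 74
byte 6: 87 xor a7 = 20
byte 7: 11 xor 7d = 6c
byte 8: 8f xor e0 = 6f
byte 9: 6e xor 09 = 67
byte 10: d7 xor be = 69
byte 11: 25 xor 4b = 6e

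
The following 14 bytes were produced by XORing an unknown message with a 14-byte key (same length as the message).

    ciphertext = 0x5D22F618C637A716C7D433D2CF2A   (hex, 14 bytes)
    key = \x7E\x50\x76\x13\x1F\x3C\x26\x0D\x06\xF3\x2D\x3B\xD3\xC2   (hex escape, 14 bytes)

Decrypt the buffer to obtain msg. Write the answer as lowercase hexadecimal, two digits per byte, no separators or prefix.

XOR is its own inverse, so applying the key byte-wise gives the result directly.
5d XOR 7e = 23
22 XOR 50 = 72
f6 XOR 76 = 80
18 XOR 13 = 0b
c6 XOR 1f = d9
37 XOR 3c = 0b
a7 XOR 26 = 81
16 XOR 0d = 1b
c7 XOR 06 = c1
d4 XOR f3 = 27
33 XOR 2d = 1e
d2 XOR 3b = e9
cf XOR d3 = 1c
2a XOR c2 = e8

2372800bd90b811bc1271ee91ce8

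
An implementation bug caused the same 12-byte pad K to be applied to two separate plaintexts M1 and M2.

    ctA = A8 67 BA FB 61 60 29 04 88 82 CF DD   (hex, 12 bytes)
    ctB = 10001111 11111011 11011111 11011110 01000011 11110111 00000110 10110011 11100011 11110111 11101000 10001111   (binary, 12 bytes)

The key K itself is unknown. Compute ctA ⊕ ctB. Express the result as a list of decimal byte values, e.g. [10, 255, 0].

[39, 156, 101, 37, 34, 151, 47, 183, 107, 117, 39, 82]

ctA ⊕ ctB = (M1 ⊕ K) ⊕ (M2 ⊕ K) = M1 ⊕ M2 — the shared key cancels under XOR.
byte 0: a8 ⊕ 8f = 27
byte 1: 67 ⊕ fb = 9c
byte 2: ba ⊕ df = 65
byte 3: fb ⊕ de = 25
byte 4: 61 ⊕ 43 = 22
byte 5: 60 ⊕ f7 = 97
byte 6: 29 ⊕ 06 = 2f
byte 7: 04 ⊕ b3 = b7
byte 8: 88 ⊕ e3 = 6b
byte 9: 82 ⊕ f7 = 75
byte 10: cf ⊕ e8 = 27
byte 11: dd ⊕ 8f = 52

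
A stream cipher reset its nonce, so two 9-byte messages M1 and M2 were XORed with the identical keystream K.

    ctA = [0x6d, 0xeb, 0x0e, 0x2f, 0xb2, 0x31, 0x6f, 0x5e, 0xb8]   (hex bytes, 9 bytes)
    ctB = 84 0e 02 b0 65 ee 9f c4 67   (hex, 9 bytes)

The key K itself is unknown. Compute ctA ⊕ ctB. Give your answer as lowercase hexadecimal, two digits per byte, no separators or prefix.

ctA ⊕ ctB = (M1 ⊕ K) ⊕ (M2 ⊕ K) = M1 ⊕ M2 — the shared key cancels under XOR.
byte 0: 6d XOR 84 = e9
byte 1: eb XOR 0e = e5
byte 2: 0e XOR 02 = 0c
byte 3: 2f XOR b0 = 9f
byte 4: b2 XOR 65 = d7
byte 5: 31 XOR ee = df
byte 6: 6f XOR 9f = f0
byte 7: 5e XOR c4 = 9a
byte 8: b8 XOR 67 = df

e9e50c9fd7dff09adf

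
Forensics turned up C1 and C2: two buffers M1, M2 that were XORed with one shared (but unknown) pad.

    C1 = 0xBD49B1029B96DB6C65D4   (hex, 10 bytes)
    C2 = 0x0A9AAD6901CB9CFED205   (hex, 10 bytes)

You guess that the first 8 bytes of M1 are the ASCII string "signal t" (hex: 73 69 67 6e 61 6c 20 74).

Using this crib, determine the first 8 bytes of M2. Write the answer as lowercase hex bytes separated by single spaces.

First, C1 ⊕ C2 = (M1 ⊕ K) ⊕ (M2 ⊕ K) = M1 ⊕ M2, so the key drops out. Then M2 = (M1 ⊕ M2) ⊕ M1 over the first 8 bytes.
byte 0: (bd ⊕ 0a) ⊕ 73 = b7 ⊕ 73 = c4
byte 1: (49 ⊕ 9a) ⊕ 69 = d3 ⊕ 69 = ba
byte 2: (b1 ⊕ ad) ⊕ 67 = 1c ⊕ 67 = 7b
byte 3: (02 ⊕ 69) ⊕ 6e = 6b ⊕ 6e = 05
byte 4: (9b ⊕ 01) ⊕ 61 = 9a ⊕ 61 = fb
byte 5: (96 ⊕ cb) ⊕ 6c = 5d ⊕ 6c = 31
byte 6: (db ⊕ 9c) ⊕ 20 = 47 ⊕ 20 = 67
byte 7: (6c ⊕ fe) ⊕ 74 = 92 ⊕ 74 = e6

c4 ba 7b 05 fb 31 67 e6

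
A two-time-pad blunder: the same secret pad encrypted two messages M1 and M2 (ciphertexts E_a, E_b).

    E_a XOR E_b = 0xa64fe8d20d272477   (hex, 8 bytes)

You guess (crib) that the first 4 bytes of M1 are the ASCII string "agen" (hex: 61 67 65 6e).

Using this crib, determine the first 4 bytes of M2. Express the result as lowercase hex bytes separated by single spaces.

Since E_a ⊕ E_b = M1 ⊕ M2, XORing with the guessed M1 bytes yields the corresponding M2 bytes: M2 = (E_a ⊕ E_b) ⊕ M1.
byte 0: 10100110 XOR 01100001 = 11000111
byte 1: 01001111 XOR 01100111 = 00101000
byte 2: 11101000 XOR 01100101 = 10001101
byte 3: 11010010 XOR 01101110 = 10111100

c7 28 8d bc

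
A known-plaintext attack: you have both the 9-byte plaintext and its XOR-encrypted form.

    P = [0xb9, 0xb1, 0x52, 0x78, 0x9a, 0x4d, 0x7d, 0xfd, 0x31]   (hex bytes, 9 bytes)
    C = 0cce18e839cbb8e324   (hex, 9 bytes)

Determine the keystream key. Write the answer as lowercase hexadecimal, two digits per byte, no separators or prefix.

Since C = P ⊕ key, XORing both sides with P gives key = P ⊕ C.
b9 XOR 0c = b5
b1 XOR ce = 7f
52 XOR 18 = 4a
78 XOR e8 = 90
9a XOR 39 = a3
4d XOR cb = 86
7d XOR b8 = c5
fd XOR e3 = 1e
31 XOR 24 = 15

b57f4a90a386c51e15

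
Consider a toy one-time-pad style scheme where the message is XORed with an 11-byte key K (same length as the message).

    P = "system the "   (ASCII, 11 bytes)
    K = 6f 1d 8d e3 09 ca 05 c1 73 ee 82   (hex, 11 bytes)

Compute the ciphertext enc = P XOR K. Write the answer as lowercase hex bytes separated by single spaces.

115 ⊕ 111 =  28
121 ⊕  29 = 100
115 ⊕ 141 = 254
116 ⊕ 227 = 151
101 ⊕   9 = 108
109 ⊕ 202 = 167
 32 ⊕   5 =  37
116 ⊕ 193 = 181
104 ⊕ 115 =  27
101 ⊕ 238 = 139
 32 ⊕ 130 = 162

1c 64 fe 97 6c a7 25 b5 1b 8b a2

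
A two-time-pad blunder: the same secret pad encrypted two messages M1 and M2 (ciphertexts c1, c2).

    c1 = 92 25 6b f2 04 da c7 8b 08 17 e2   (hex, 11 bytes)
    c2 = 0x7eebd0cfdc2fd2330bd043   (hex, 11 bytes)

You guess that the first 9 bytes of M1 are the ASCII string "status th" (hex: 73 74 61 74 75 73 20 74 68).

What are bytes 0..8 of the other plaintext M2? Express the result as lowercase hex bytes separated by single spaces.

First, c1 ⊕ c2 = (M1 ⊕ K) ⊕ (M2 ⊕ K) = M1 ⊕ M2, so the key drops out. Then M2 = (M1 ⊕ M2) ⊕ M1 over the first 9 bytes.
byte 0: (92 ^ 7e) ^ 73 = ec ^ 73 = 9f
byte 1: (25 ^ eb) ^ 74 = ce ^ 74 = ba
byte 2: (6b ^ d0) ^ 61 = bb ^ 61 = da
byte 3: (f2 ^ cf) ^ 74 = 3d ^ 74 = 49
byte 4: (04 ^ dc) ^ 75 = d8 ^ 75 = ad
byte 5: (da ^ 2f) ^ 73 = f5 ^ 73 = 86
byte 6: (c7 ^ d2) ^ 20 = 15 ^ 20 = 35
byte 7: (8b ^ 33) ^ 74 = b8 ^ 74 = cc
byte 8: (08 ^ 0b) ^ 68 = 03 ^ 68 = 6b

9f ba da 49 ad 86 35 cc 6b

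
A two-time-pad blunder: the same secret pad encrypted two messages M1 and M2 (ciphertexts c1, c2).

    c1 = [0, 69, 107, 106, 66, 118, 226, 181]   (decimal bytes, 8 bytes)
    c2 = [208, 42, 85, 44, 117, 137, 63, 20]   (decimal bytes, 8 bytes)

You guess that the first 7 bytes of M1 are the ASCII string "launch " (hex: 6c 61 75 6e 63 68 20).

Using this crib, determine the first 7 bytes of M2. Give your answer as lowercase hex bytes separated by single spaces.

bc 0e 4b 28 54 97 fd

First, c1 ⊕ c2 = (M1 ⊕ K) ⊕ (M2 ⊕ K) = M1 ⊕ M2, so the key drops out. Then M2 = (M1 ⊕ M2) ⊕ M1 over the first 7 bytes.
byte 0: (00 ^ d0) ^ 6c = d0 ^ 6c = bc
byte 1: (45 ^ 2a) ^ 61 = 6f ^ 61 = 0e
byte 2: (6b ^ 55) ^ 75 = 3e ^ 75 = 4b
byte 3: (6a ^ 2c) ^ 6e = 46 ^ 6e = 28
byte 4: (42 ^ 75) ^ 63 = 37 ^ 63 = 54
byte 5: (76 ^ 89) ^ 68 = ff ^ 68 = 97
byte 6: (e2 ^ 3f) ^ 20 = dd ^ 20 = fd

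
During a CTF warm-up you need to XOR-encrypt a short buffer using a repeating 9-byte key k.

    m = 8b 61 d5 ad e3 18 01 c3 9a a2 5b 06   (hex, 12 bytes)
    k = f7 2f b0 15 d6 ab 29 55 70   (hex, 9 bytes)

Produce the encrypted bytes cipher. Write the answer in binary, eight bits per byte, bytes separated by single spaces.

01111100 01001110 01100101 10111000 00110101 10110011 00101000 10010110 11101010 01010101 01110100 10110110

The 9-byte key repeats, so the effective keystream is f7 2f b0 15 d6 ab 29 55 70 f7 2f b0.
byte 0: 139 XOR 247 = 124
byte 1:  97 XOR  47 =  78
byte 2: 213 XOR 176 = 101
byte 3: 173 XOR  21 = 184
byte 4: 227 XOR 214 =  53
byte 5:  24 XOR 171 = 179
byte 6:   1 XOR  41 =  40
byte 7: 195 XOR  85 = 150
byte 8: 154 XOR 112 = 234
byte 9: 162 XOR 247 =  85
byte 10:  91 XOR  47 = 116
byte 11:   6 XOR 176 = 182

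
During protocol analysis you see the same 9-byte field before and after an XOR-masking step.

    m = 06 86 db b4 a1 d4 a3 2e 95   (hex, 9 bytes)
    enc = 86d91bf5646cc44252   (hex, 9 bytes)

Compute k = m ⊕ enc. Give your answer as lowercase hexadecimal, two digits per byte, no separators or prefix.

Since enc = m ⊕ k, XORing both sides with m gives k = m ⊕ enc.
06 ⊕ 86 = 80
86 ⊕ d9 = 5f
db ⊕ 1b = c0
b4 ⊕ f5 = 41
a1 ⊕ 64 = c5
d4 ⊕ 6c = b8
a3 ⊕ c4 = 67
2e ⊕ 42 = 6c
95 ⊕ 52 = c7

805fc041c5b8676cc7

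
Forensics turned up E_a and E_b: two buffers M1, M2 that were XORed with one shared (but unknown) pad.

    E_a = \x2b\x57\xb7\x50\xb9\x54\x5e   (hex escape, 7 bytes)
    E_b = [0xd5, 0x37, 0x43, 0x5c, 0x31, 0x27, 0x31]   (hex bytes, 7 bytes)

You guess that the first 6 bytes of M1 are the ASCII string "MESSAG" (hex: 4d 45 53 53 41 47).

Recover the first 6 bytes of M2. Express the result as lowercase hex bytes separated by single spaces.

First, E_a ⊕ E_b = (M1 ⊕ K) ⊕ (M2 ⊕ K) = M1 ⊕ M2, so the key drops out. Then M2 = (M1 ⊕ M2) ⊕ M1 over the first 6 bytes.
byte 0: (2b XOR d5) XOR 4d = fe XOR 4d = b3
byte 1: (57 XOR 37) XOR 45 = 60 XOR 45 = 25
byte 2: (b7 XOR 43) XOR 53 = f4 XOR 53 = a7
byte 3: (50 XOR 5c) XOR 53 = 0c XOR 53 = 5f
byte 4: (b9 XOR 31) XOR 41 = 88 XOR 41 = c9
byte 5: (54 XOR 27) XOR 47 = 73 XOR 47 = 34

b3 25 a7 5f c9 34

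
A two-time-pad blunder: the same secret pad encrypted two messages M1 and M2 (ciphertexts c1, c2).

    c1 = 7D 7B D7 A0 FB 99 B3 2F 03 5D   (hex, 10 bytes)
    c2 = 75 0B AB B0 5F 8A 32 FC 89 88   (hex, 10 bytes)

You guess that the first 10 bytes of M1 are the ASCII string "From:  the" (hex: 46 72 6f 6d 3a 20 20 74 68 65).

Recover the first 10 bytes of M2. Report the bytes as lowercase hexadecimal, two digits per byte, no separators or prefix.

First, c1 ⊕ c2 = (M1 ⊕ K) ⊕ (M2 ⊕ K) = M1 ⊕ M2, so the key drops out. Then M2 = (M1 ⊕ M2) ⊕ M1 over the first 10 bytes.
byte 0: (7d ⊕ 75) ⊕ 46 = 08 ⊕ 46 = 4e
byte 1: (7b ⊕ 0b) ⊕ 72 = 70 ⊕ 72 = 02
byte 2: (d7 ⊕ ab) ⊕ 6f = 7c ⊕ 6f = 13
byte 3: (a0 ⊕ b0) ⊕ 6d = 10 ⊕ 6d = 7d
byte 4: (fb ⊕ 5f) ⊕ 3a = a4 ⊕ 3a = 9e
byte 5: (99 ⊕ 8a) ⊕ 20 = 13 ⊕ 20 = 33
byte 6: (b3 ⊕ 32) ⊕ 20 = 81 ⊕ 20 = a1
byte 7: (2f ⊕ fc) ⊕ 74 = d3 ⊕ 74 = a7
byte 8: (03 ⊕ 89) ⊕ 68 = 8a ⊕ 68 = e2
byte 9: (5d ⊕ 88) ⊕ 65 = d5 ⊕ 65 = b0

4e02137d9e33a1a7e2b0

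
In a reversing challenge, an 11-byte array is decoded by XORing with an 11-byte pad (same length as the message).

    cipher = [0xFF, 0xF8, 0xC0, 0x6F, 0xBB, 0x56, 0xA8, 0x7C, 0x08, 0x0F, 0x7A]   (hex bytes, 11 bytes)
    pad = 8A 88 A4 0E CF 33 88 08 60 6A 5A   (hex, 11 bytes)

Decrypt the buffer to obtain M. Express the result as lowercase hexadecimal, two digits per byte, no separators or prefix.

7570646174652074686520

ff xor 8a = 75
f8 xor 88 = 70
c0 xor a4 = 64
6f xor 0e = 61
bb xor cf = 74
56 xor 33 = 65
a8 xor 88 = 20
7c xor 08 = 74
08 xor 60 = 68
0f xor 6a = 65
7a xor 5a = 20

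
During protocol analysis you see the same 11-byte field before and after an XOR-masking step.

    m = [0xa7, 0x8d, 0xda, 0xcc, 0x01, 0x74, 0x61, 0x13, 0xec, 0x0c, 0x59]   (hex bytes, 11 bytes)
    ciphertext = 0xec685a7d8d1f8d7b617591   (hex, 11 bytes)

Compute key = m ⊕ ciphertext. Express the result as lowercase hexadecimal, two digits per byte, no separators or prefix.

4be580b18c6bec688d79c8

Since ciphertext = m ⊕ key, XORing both sides with m gives key = m ⊕ ciphertext.
a7 xor ec = 4b
8d xor 68 = e5
da xor 5a = 80
cc xor 7d = b1
01 xor 8d = 8c
74 xor 1f = 6b
61 xor 8d = ec
13 xor 7b = 68
ec xor 61 = 8d
0c xor 75 = 79
59 xor 91 = c8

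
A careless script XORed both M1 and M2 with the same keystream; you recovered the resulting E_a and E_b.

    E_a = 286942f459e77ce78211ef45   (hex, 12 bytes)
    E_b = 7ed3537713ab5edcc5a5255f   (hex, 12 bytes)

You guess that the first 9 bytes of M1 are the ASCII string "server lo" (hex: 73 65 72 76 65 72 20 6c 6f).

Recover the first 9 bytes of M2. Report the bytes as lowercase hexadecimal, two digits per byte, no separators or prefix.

First, E_a ⊕ E_b = (M1 ⊕ K) ⊕ (M2 ⊕ K) = M1 ⊕ M2, so the key drops out. Then M2 = (M1 ⊕ M2) ⊕ M1 over the first 9 bytes.
byte 0: (28 ⊕ 7e) ⊕ 73 = 56 ⊕ 73 = 25
byte 1: (69 ⊕ d3) ⊕ 65 = ba ⊕ 65 = df
byte 2: (42 ⊕ 53) ⊕ 72 = 11 ⊕ 72 = 63
byte 3: (f4 ⊕ 77) ⊕ 76 = 83 ⊕ 76 = f5
byte 4: (59 ⊕ 13) ⊕ 65 = 4a ⊕ 65 = 2f
byte 5: (e7 ⊕ ab) ⊕ 72 = 4c ⊕ 72 = 3e
byte 6: (7c ⊕ 5e) ⊕ 20 = 22 ⊕ 20 = 02
byte 7: (e7 ⊕ dc) ⊕ 6c = 3b ⊕ 6c = 57
byte 8: (82 ⊕ c5) ⊕ 6f = 47 ⊕ 6f = 28

25df63f52f3e025728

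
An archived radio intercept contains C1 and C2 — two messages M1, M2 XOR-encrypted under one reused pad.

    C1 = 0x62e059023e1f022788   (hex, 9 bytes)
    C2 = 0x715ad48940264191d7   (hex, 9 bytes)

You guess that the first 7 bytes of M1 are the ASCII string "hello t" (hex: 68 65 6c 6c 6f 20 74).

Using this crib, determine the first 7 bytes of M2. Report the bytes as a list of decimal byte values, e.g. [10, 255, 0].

[123, 223, 225, 231, 17, 25, 55]

First, C1 ⊕ C2 = (M1 ⊕ K) ⊕ (M2 ⊕ K) = M1 ⊕ M2, so the key drops out. Then M2 = (M1 ⊕ M2) ⊕ M1 over the first 7 bytes.
byte 0: (62 xor 71) xor 68 = 13 xor 68 = 7b
byte 1: (e0 xor 5a) xor 65 = ba xor 65 = df
byte 2: (59 xor d4) xor 6c = 8d xor 6c = e1
byte 3: (02 xor 89) xor 6c = 8b xor 6c = e7
byte 4: (3e xor 40) xor 6f = 7e xor 6f = 11
byte 5: (1f xor 26) xor 20 = 39 xor 20 = 19
byte 6: (02 xor 41) xor 74 = 43 xor 74 = 37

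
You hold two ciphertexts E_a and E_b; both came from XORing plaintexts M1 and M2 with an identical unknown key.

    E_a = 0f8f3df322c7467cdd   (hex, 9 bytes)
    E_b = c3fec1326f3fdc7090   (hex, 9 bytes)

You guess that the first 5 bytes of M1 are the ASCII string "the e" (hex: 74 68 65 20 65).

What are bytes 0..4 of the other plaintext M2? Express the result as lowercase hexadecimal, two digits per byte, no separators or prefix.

First, E_a ⊕ E_b = (M1 ⊕ K) ⊕ (M2 ⊕ K) = M1 ⊕ M2, so the key drops out. Then M2 = (M1 ⊕ M2) ⊕ M1 over the first 5 bytes.
byte 0: (0f xor c3) xor 74 = cc xor 74 = b8
byte 1: (8f xor fe) xor 68 = 71 xor 68 = 19
byte 2: (3d xor c1) xor 65 = fc xor 65 = 99
byte 3: (f3 xor 32) xor 20 = c1 xor 20 = e1
byte 4: (22 xor 6f) xor 65 = 4d xor 65 = 28

b81999e128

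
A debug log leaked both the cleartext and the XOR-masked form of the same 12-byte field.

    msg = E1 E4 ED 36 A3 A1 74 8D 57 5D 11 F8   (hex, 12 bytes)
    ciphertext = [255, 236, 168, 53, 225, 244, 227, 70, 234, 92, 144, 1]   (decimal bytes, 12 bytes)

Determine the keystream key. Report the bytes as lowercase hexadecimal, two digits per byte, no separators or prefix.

Since ciphertext = msg ⊕ key, XORing both sides with msg gives key = msg ⊕ ciphertext.
e1 ^ ff = 1e
e4 ^ ec = 08
ed ^ a8 = 45
36 ^ 35 = 03
a3 ^ e1 = 42
a1 ^ f4 = 55
74 ^ e3 = 97
8d ^ 46 = cb
57 ^ ea = bd
5d ^ 5c = 01
11 ^ 90 = 81
f8 ^ 01 = f9

1e084503425597cbbd0181f9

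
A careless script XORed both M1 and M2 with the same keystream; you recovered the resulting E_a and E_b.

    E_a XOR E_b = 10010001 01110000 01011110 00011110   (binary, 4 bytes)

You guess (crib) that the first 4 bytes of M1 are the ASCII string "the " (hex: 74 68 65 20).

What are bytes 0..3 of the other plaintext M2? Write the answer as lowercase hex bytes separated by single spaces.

Since E_a ⊕ E_b = M1 ⊕ M2, XORing with the guessed M1 bytes yields the corresponding M2 bytes: M2 = (E_a ⊕ E_b) ⊕ M1.
byte 0: 91 ⊕ 74 = e5
byte 1: 70 ⊕ 68 = 18
byte 2: 5e ⊕ 65 = 3b
byte 3: 1e ⊕ 20 = 3e

e5 18 3b 3e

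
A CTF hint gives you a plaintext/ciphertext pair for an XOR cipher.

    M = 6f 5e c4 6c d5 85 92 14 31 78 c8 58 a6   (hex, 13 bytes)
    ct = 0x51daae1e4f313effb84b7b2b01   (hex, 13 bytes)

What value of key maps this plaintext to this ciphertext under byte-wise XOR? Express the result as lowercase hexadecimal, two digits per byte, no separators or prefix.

3e846a729ab4aceb8933b373a7

Since ct = M ⊕ key, XORing both sides with M gives key = M ⊕ ct.
01101111 ⊕ 01010001 = 00111110
01011110 ⊕ 11011010 = 10000100
11000100 ⊕ 10101110 = 01101010
01101100 ⊕ 00011110 = 01110010
11010101 ⊕ 01001111 = 10011010
10000101 ⊕ 00110001 = 10110100
10010010 ⊕ 00111110 = 10101100
00010100 ⊕ 11111111 = 11101011
00110001 ⊕ 10111000 = 10001001
01111000 ⊕ 01001011 = 00110011
11001000 ⊕ 01111011 = 10110011
01011000 ⊕ 00101011 = 01110011
10100110 ⊕ 00000001 = 10100111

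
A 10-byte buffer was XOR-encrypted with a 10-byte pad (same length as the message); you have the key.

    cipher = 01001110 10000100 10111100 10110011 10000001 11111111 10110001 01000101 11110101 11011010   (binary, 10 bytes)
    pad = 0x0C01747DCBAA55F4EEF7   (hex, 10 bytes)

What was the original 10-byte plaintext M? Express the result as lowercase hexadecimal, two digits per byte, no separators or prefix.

4285c8ce4a55e4b11b2d

byte 0:  78 XOR  12 =  66
byte 1: 132 XOR   1 = 133
byte 2: 188 XOR 116 = 200
byte 3: 179 XOR 125 = 206
byte 4: 129 XOR 203 =  74
byte 5: 255 XOR 170 =  85
byte 6: 177 XOR  85 = 228
byte 7:  69 XOR 244 = 177
byte 8: 245 XOR 238 =  27
byte 9: 218 XOR 247 =  45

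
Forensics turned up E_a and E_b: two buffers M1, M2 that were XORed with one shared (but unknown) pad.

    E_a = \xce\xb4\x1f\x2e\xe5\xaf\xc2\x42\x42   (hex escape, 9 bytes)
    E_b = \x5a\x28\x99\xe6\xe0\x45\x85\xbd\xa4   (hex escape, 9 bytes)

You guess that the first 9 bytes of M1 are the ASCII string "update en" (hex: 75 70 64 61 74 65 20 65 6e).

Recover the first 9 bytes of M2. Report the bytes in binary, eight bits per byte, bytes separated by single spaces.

First, E_a ⊕ E_b = (M1 ⊕ K) ⊕ (M2 ⊕ K) = M1 ⊕ M2, so the key drops out. Then M2 = (M1 ⊕ M2) ⊕ M1 over the first 9 bytes.
byte 0: (ce XOR 5a) XOR 75 = 94 XOR 75 = e1
byte 1: (b4 XOR 28) XOR 70 = 9c XOR 70 = ec
byte 2: (1f XOR 99) XOR 64 = 86 XOR 64 = e2
byte 3: (2e XOR e6) XOR 61 = c8 XOR 61 = a9
byte 4: (e5 XOR e0) XOR 74 = 05 XOR 74 = 71
byte 5: (af XOR 45) XOR 65 = ea XOR 65 = 8f
byte 6: (c2 XOR 85) XOR 20 = 47 XOR 20 = 67
byte 7: (42 XOR bd) XOR 65 = ff XOR 65 = 9a
byte 8: (42 XOR a4) XOR 6e = e6 XOR 6e = 88

11100001 11101100 11100010 10101001 01110001 10001111 01100111 10011010 10001000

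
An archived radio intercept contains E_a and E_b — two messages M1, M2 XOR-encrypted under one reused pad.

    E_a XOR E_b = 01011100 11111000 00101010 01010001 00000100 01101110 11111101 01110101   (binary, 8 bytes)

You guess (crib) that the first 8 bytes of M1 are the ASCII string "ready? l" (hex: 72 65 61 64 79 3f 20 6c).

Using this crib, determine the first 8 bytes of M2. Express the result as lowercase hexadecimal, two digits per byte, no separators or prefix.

Since E_a ⊕ E_b = M1 ⊕ M2, XORing with the guessed M1 bytes yields the corresponding M2 bytes: M2 = (E_a ⊕ E_b) ⊕ M1.
01011100 xor 01110010 = 00101110
11111000 xor 01100101 = 10011101
00101010 xor 01100001 = 01001011
01010001 xor 01100100 = 00110101
00000100 xor 01111001 = 01111101
01101110 xor 00111111 = 01010001
11111101 xor 00100000 = 11011101
01110101 xor 01101100 = 00011001

2e9d4b357d51dd19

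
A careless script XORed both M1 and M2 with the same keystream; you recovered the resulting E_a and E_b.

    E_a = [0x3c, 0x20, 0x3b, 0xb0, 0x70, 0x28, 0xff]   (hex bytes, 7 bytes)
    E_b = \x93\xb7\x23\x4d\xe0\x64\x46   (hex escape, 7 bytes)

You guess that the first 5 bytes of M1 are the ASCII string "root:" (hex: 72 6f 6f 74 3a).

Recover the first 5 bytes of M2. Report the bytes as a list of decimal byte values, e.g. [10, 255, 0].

First, E_a ⊕ E_b = (M1 ⊕ K) ⊕ (M2 ⊕ K) = M1 ⊕ M2, so the key drops out. Then M2 = (M1 ⊕ M2) ⊕ M1 over the first 5 bytes.
byte 0: (3c ⊕ 93) ⊕ 72 = af ⊕ 72 = dd
byte 1: (20 ⊕ b7) ⊕ 6f = 97 ⊕ 6f = f8
byte 2: (3b ⊕ 23) ⊕ 6f = 18 ⊕ 6f = 77
byte 3: (b0 ⊕ 4d) ⊕ 74 = fd ⊕ 74 = 89
byte 4: (70 ⊕ e0) ⊕ 3a = 90 ⊕ 3a = aa

[221, 248, 119, 137, 170]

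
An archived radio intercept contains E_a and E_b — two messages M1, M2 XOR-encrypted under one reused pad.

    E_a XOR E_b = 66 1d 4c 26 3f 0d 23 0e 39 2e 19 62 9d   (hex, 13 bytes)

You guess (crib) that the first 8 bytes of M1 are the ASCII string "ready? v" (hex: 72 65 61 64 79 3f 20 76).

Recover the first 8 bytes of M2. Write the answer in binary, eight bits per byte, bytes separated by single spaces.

00010100 01111000 00101101 01000010 01000110 00110010 00000011 01111000

Since E_a ⊕ E_b = M1 ⊕ M2, XORing with the guessed M1 bytes yields the corresponding M2 bytes: M2 = (E_a ⊕ E_b) ⊕ M1.
102 XOR 114 =  20
 29 XOR 101 = 120
 76 XOR  97 =  45
 38 XOR 100 =  66
 63 XOR 121 =  70
 13 XOR  63 =  50
 35 XOR  32 =   3
 14 XOR 118 = 120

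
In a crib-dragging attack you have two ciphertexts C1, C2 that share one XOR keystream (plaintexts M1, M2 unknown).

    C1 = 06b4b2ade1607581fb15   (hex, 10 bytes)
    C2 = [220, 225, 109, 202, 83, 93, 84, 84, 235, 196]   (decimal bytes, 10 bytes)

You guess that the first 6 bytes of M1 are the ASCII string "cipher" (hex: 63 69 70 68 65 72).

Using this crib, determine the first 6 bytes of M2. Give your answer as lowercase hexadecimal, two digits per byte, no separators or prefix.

First, C1 ⊕ C2 = (M1 ⊕ K) ⊕ (M2 ⊕ K) = M1 ⊕ M2, so the key drops out. Then M2 = (M1 ⊕ M2) ⊕ M1 over the first 6 bytes.
byte 0: (06 ⊕ dc) ⊕ 63 = da ⊕ 63 = b9
byte 1: (b4 ⊕ e1) ⊕ 69 = 55 ⊕ 69 = 3c
byte 2: (b2 ⊕ 6d) ⊕ 70 = df ⊕ 70 = af
byte 3: (ad ⊕ ca) ⊕ 68 = 67 ⊕ 68 = 0f
byte 4: (e1 ⊕ 53) ⊕ 65 = b2 ⊕ 65 = d7
byte 5: (60 ⊕ 5d) ⊕ 72 = 3d ⊕ 72 = 4f

b93caf0fd74f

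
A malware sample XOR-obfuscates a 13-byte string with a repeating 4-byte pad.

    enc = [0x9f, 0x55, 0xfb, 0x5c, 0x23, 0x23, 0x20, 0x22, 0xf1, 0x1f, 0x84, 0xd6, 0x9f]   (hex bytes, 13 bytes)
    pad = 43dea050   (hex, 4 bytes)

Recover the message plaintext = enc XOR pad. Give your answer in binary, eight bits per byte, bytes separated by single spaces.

The 4-byte key repeats, so the effective keystream is 43 de a0 50 43 de a0 50 43 de a0 50 43.
byte 0: 159 XOR  67 = 220
byte 1:  85 XOR 222 = 139
byte 2: 251 XOR 160 =  91
byte 3:  92 XOR  80 =  12
byte 4:  35 XOR  67 =  96
byte 5:  35 XOR 222 = 253
byte 6:  32 XOR 160 = 128
byte 7:  34 XOR  80 = 114
byte 8: 241 XOR  67 = 178
byte 9:  31 XOR 222 = 193
byte 10: 132 XOR 160 =  36
byte 11: 214 XOR  80 = 134
byte 12: 159 XOR  67 = 220

11011100 10001011 01011011 00001100 01100000 11111101 10000000 01110010 10110010 11000001 00100100 10000110 11011100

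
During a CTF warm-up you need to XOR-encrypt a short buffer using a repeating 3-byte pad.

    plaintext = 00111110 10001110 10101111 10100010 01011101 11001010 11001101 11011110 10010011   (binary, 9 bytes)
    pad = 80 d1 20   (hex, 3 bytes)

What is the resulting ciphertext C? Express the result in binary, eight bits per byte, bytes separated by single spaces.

The 3-byte key repeats, so the effective keystream is 80 d1 20 80 d1 20 80 d1 20.
byte 0: 3e xor 80 = be
byte 1: 8e xor d1 = 5f
byte 2: af xor 20 = 8f
byte 3: a2 xor 80 = 22
byte 4: 5d xor d1 = 8c
byte 5: ca xor 20 = ea
byte 6: cd xor 80 = 4d
byte 7: de xor d1 = 0f
byte 8: 93 xor 20 = b3

10111110 01011111 10001111 00100010 10001100 11101010 01001101 00001111 10110011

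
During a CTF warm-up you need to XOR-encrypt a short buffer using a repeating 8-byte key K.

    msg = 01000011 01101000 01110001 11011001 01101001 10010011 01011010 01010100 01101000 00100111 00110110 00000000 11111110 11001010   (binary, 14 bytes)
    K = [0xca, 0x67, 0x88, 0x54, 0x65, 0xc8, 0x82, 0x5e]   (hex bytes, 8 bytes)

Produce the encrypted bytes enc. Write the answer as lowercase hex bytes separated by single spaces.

89 0f f9 8d 0c 5b d8 0a a2 40 be 54 9b 02

The 8-byte key repeats, so the effective keystream is ca 67 88 54 65 c8 82 5e ca 67 88 54 65 c8.
byte 0:  67 ⊕ 202 = 137
byte 1: 104 ⊕ 103 =  15
byte 2: 113 ⊕ 136 = 249
byte 3: 217 ⊕  84 = 141
byte 4: 105 ⊕ 101 =  12
byte 5: 147 ⊕ 200 =  91
byte 6:  90 ⊕ 130 = 216
byte 7:  84 ⊕  94 =  10
byte 8: 104 ⊕ 202 = 162
byte 9:  39 ⊕ 103 =  64
byte 10:  54 ⊕ 136 = 190
byte 11:   0 ⊕  84 =  84
byte 12: 254 ⊕ 101 = 155
byte 13: 202 ⊕ 200 =   2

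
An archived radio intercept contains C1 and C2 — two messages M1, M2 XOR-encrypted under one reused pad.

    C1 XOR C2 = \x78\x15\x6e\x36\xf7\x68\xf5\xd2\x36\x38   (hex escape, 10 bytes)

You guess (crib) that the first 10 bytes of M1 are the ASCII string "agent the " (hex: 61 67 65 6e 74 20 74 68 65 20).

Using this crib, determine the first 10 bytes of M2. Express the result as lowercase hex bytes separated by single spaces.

19 72 0b 58 83 48 81 ba 53 18

Since C1 ⊕ C2 = M1 ⊕ M2, XORing with the guessed M1 bytes yields the corresponding M2 bytes: M2 = (C1 ⊕ C2) ⊕ M1.
byte 0: 78 ⊕ 61 = 19
byte 1: 15 ⊕ 67 = 72
byte 2: 6e ⊕ 65 = 0b
byte 3: 36 ⊕ 6e = 58
byte 4: f7 ⊕ 74 = 83
byte 5: 68 ⊕ 20 = 48
byte 6: f5 ⊕ 74 = 81
byte 7: d2 ⊕ 68 = ba
byte 8: 36 ⊕ 65 = 53
byte 9: 38 ⊕ 20 = 18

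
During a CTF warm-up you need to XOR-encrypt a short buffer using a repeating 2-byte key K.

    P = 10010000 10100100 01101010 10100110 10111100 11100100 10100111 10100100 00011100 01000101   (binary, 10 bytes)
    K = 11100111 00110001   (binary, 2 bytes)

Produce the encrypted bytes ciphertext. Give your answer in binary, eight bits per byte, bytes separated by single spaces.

The 2-byte key repeats, so the effective keystream is e7 31 e7 31 e7 31 e7 31 e7 31.
byte 0: 10010000 ^ 11100111 = 01110111
byte 1: 10100100 ^ 00110001 = 10010101
byte 2: 01101010 ^ 11100111 = 10001101
byte 3: 10100110 ^ 00110001 = 10010111
byte 4: 10111100 ^ 11100111 = 01011011
byte 5: 11100100 ^ 00110001 = 11010101
byte 6: 10100111 ^ 11100111 = 01000000
byte 7: 10100100 ^ 00110001 = 10010101
byte 8: 00011100 ^ 11100111 = 11111011
byte 9: 01000101 ^ 00110001 = 01110100

01110111 10010101 10001101 10010111 01011011 11010101 01000000 10010101 11111011 01110100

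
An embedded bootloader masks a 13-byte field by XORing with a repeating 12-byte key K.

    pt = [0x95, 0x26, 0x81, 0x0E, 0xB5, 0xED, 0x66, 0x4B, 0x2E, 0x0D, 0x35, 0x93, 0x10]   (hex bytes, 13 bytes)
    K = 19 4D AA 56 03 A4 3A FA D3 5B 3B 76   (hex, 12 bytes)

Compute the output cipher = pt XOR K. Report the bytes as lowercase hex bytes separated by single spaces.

8c 6b 2b 58 b6 49 5c b1 fd 56 0e e5 09

The 12-byte key repeats, so the effective keystream is 19 4d aa 56 03 a4 3a fa d3 5b 3b 76 19.
byte 0: 95 XOR 19 = 8c
byte 1: 26 XOR 4d = 6b
byte 2: 81 XOR aa = 2b
byte 3: 0e XOR 56 = 58
byte 4: b5 XOR 03 = b6
byte 5: ed XOR a4 = 49
byte 6: 66 XOR 3a = 5c
byte 7: 4b XOR fa = b1
byte 8: 2e XOR d3 = fd
byte 9: 0d XOR 5b = 56
byte 10: 35 XOR 3b = 0e
byte 11: 93 XOR 76 = e5
byte 12: 10 XOR 19 = 09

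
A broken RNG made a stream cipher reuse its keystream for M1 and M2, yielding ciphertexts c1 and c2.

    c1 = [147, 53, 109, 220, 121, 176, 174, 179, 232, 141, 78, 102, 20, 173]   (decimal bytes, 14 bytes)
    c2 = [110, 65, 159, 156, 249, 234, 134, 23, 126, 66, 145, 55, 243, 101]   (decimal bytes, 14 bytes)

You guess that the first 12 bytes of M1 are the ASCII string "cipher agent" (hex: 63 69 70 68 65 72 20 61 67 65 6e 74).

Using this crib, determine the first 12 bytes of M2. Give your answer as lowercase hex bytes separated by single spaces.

9e 1d 82 28 e5 28 08 c5 f1 aa b1 25

First, c1 ⊕ c2 = (M1 ⊕ K) ⊕ (M2 ⊕ K) = M1 ⊕ M2, so the key drops out. Then M2 = (M1 ⊕ M2) ⊕ M1 over the first 12 bytes.
byte 0: (93 xor 6e) xor 63 = fd xor 63 = 9e
byte 1: (35 xor 41) xor 69 = 74 xor 69 = 1d
byte 2: (6d xor 9f) xor 70 = f2 xor 70 = 82
byte 3: (dc xor 9c) xor 68 = 40 xor 68 = 28
byte 4: (79 xor f9) xor 65 = 80 xor 65 = e5
byte 5: (b0 xor ea) xor 72 = 5a xor 72 = 28
byte 6: (ae xor 86) xor 20 = 28 xor 20 = 08
byte 7: (b3 xor 17) xor 61 = a4 xor 61 = c5
byte 8: (e8 xor 7e) xor 67 = 96 xor 67 = f1
byte 9: (8d xor 42) xor 65 = cf xor 65 = aa
byte 10: (4e xor 91) xor 6e = df xor 6e = b1
byte 11: (66 xor 37) xor 74 = 51 xor 74 = 25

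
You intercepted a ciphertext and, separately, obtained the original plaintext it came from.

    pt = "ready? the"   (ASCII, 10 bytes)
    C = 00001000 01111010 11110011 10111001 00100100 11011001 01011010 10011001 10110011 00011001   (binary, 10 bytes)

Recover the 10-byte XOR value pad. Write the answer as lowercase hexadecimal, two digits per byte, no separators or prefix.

Since C = pt ⊕ pad, XORing both sides with pt gives pad = pt ⊕ C.
01110010 ^ 00001000 = 01111010
01100101 ^ 01111010 = 00011111
01100001 ^ 11110011 = 10010010
01100100 ^ 10111001 = 11011101
01111001 ^ 00100100 = 01011101
00111111 ^ 11011001 = 11100110
00100000 ^ 01011010 = 01111010
01110100 ^ 10011001 = 11101101
01101000 ^ 10110011 = 11011011
01100101 ^ 00011001 = 01111100

7a1f92dd5de67aeddb7c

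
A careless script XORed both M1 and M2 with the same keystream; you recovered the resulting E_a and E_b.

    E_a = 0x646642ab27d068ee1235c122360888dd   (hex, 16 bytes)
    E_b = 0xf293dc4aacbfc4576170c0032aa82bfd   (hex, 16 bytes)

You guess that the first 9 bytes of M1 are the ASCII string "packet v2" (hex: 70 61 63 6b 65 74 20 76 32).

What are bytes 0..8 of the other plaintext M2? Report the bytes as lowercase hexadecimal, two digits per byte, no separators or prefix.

e694fd8aee1b8ccf41

First, E_a ⊕ E_b = (M1 ⊕ K) ⊕ (M2 ⊕ K) = M1 ⊕ M2, so the key drops out. Then M2 = (M1 ⊕ M2) ⊕ M1 over the first 9 bytes.
byte 0: (64 xor f2) xor 70 = 96 xor 70 = e6
byte 1: (66 xor 93) xor 61 = f5 xor 61 = 94
byte 2: (42 xor dc) xor 63 = 9e xor 63 = fd
byte 3: (ab xor 4a) xor 6b = e1 xor 6b = 8a
byte 4: (27 xor ac) xor 65 = 8b xor 65 = ee
byte 5: (d0 xor bf) xor 74 = 6f xor 74 = 1b
byte 6: (68 xor c4) xor 20 = ac xor 20 = 8c
byte 7: (ee xor 57) xor 76 = b9 xor 76 = cf
byte 8: (12 xor 61) xor 32 = 73 xor 32 = 41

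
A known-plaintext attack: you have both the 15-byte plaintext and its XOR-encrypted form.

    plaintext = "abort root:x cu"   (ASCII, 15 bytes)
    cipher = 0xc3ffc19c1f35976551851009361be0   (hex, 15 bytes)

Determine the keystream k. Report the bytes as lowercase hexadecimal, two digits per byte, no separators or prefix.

Since cipher = plaintext ⊕ k, XORing both sides with plaintext gives k = plaintext ⊕ cipher.
61 XOR c3 = a2
62 XOR ff = 9d
6f XOR c1 = ae
72 XOR 9c = ee
74 XOR 1f = 6b
20 XOR 35 = 15
72 XOR 97 = e5
6f XOR 65 = 0a
6f XOR 51 = 3e
74 XOR 85 = f1
3a XOR 10 = 2a
78 XOR 09 = 71
20 XOR 36 = 16
63 XOR 1b = 78
75 XOR e0 = 95

a29daeee6b15e50a3ef12a71167895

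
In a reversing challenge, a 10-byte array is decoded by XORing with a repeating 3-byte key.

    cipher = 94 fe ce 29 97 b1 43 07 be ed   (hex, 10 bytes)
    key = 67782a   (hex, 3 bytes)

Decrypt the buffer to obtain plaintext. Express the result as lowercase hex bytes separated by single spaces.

f3 86 e4 4e ef 9b 24 7f 94 8a

The 3-byte key repeats, so the effective keystream is 67 78 2a 67 78 2a 67 78 2a 67.
byte 0: 94 XOR 67 = f3
byte 1: fe XOR 78 = 86
byte 2: ce XOR 2a = e4
byte 3: 29 XOR 67 = 4e
byte 4: 97 XOR 78 = ef
byte 5: b1 XOR 2a = 9b
byte 6: 43 XOR 67 = 24
byte 7: 07 XOR 78 = 7f
byte 8: be XOR 2a = 94
byte 9: ed XOR 67 = 8a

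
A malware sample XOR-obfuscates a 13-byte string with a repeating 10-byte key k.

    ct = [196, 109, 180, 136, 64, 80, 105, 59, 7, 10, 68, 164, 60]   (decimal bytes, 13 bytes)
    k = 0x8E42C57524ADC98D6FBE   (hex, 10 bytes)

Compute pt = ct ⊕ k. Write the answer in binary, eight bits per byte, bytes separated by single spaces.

The 10-byte key repeats, so the effective keystream is 8e 42 c5 75 24 ad c9 8d 6f be 8e 42 c5.
byte 0: 11000100 ⊕ 10001110 = 01001010
byte 1: 01101101 ⊕ 01000010 = 00101111
byte 2: 10110100 ⊕ 11000101 = 01110001
byte 3: 10001000 ⊕ 01110101 = 11111101
byte 4: 01000000 ⊕ 00100100 = 01100100
byte 5: 01010000 ⊕ 10101101 = 11111101
byte 6: 01101001 ⊕ 11001001 = 10100000
byte 7: 00111011 ⊕ 10001101 = 10110110
byte 8: 00000111 ⊕ 01101111 = 01101000
byte 9: 00001010 ⊕ 10111110 = 10110100
byte 10: 01000100 ⊕ 10001110 = 11001010
byte 11: 10100100 ⊕ 01000010 = 11100110
byte 12: 00111100 ⊕ 11000101 = 11111001

01001010 00101111 01110001 11111101 01100100 11111101 10100000 10110110 01101000 10110100 11001010 11100110 11111001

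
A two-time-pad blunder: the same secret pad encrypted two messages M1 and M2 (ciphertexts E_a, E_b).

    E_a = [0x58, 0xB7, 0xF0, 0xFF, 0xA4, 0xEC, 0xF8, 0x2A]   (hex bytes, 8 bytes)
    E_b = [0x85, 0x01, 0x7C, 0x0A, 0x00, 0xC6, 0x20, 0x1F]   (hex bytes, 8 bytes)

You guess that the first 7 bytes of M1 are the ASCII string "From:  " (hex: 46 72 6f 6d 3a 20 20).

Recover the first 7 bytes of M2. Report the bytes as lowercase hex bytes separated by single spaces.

First, E_a ⊕ E_b = (M1 ⊕ K) ⊕ (M2 ⊕ K) = M1 ⊕ M2, so the key drops out. Then M2 = (M1 ⊕ M2) ⊕ M1 over the first 7 bytes.
byte 0: (58 xor 85) xor 46 = dd xor 46 = 9b
byte 1: (b7 xor 01) xor 72 = b6 xor 72 = c4
byte 2: (f0 xor 7c) xor 6f = 8c xor 6f = e3
byte 3: (ff xor 0a) xor 6d = f5 xor 6d = 98
byte 4: (a4 xor 00) xor 3a = a4 xor 3a = 9e
byte 5: (ec xor c6) xor 20 = 2a xor 20 = 0a
byte 6: (f8 xor 20) xor 20 = d8 xor 20 = f8

9b c4 e3 98 9e 0a f8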